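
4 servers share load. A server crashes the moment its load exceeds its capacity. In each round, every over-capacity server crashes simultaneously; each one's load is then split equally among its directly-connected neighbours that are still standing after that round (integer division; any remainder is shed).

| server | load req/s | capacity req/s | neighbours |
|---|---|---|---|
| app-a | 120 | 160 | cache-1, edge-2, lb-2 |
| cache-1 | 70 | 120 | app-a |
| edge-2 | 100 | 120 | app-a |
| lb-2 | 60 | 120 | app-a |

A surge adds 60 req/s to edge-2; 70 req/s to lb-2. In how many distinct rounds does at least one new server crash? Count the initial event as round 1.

3

Round 1 — edge-2 at 160 > 120; lb-2 at 130 > 120. edge-2, lb-2 crash.
  edge-2 sheds 160 req/s to app-a: 160 each.
    app-a: 120+160 = 280 > 160
  lb-2 sheds 130 req/s to app-a: 130 each.
    app-a: 280+130 = 410 > 160
Round 2 — app-a crashes.
  app-a sheds 410 req/s to cache-1: 410 each.
    cache-1: 70+410 = 480 > 120
Round 3 — cache-1 crashes.
  cache-1 sheds 480 req/s: no online neighbours, lost.
No further crashes.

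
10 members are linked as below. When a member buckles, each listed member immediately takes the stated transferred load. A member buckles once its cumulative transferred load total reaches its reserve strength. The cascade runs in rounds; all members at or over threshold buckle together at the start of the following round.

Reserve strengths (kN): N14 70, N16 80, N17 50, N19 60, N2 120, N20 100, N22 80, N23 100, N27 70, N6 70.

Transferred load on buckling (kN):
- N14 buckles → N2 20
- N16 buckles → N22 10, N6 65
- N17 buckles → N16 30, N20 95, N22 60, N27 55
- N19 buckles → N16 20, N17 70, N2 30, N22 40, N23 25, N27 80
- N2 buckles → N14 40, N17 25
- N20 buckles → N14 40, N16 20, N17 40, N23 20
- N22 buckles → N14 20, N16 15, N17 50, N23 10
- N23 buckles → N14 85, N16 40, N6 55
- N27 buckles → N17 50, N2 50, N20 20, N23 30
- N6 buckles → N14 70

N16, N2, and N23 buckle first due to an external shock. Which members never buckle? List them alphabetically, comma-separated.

Round 1 — N16, N2, N23 buckle (initial).
  N14: +40+85 → 125 ≥ 70
  N17: +25 → 25 < 50
  N22: +10 → 10 < 80
  N6: +65+55 → 120 ≥ 70
Round 2 — N14, N6 buckle.
No further bucklings.

N17, N19, N20, N22, N27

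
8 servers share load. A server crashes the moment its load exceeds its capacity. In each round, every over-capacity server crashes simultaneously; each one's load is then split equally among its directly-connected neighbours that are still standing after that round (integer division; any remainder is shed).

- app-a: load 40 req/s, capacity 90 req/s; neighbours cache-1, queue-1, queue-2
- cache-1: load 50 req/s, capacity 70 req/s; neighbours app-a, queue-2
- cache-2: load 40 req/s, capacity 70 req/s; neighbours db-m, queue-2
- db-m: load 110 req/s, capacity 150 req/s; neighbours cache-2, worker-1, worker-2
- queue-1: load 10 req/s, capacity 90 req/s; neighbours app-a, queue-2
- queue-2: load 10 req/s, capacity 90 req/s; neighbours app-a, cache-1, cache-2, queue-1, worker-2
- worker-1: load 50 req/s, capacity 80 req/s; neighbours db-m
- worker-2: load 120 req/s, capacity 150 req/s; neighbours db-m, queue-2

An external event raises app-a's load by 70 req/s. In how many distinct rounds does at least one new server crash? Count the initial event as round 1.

Round 1 — app-a at 110 > 90. app-a crashes.
  app-a sheds 110 req/s to cache-1, queue-1, queue-2: 36 each (2 lost).
    cache-1: 50+36 = 86 > 70
    queue-1: 10+36 = 46 ≤ 90
    queue-2: 10+36 = 46 ≤ 90
Round 2 — cache-1 crashes.
  cache-1 sheds 86 req/s to queue-2: 86 each.
    queue-2: 46+86 = 132 > 90
Round 3 — queue-2 crashes.
  queue-2 sheds 132 req/s to cache-2, queue-1, worker-2: 44 each.
    cache-2: 40+44 = 84 > 70
    queue-1: 46+44 = 90 ≤ 90
    worker-2: 120+44 = 164 > 150
Round 4 — cache-2, worker-2 crash.
  cache-2 sheds 84 req/s to db-m: 84 each.
    db-m: 110+84 = 194 > 150
  worker-2 sheds 164 req/s to db-m: 164 each.
    db-m: 194+164 = 358 > 150
Round 5 — db-m crashes.
  db-m sheds 358 req/s to worker-1: 358 each.
    worker-1: 50+358 = 408 > 80
Round 6 — worker-1 crashes.
  worker-1 sheds 408 req/s: no online neighbours, lost.
No further crashes.

6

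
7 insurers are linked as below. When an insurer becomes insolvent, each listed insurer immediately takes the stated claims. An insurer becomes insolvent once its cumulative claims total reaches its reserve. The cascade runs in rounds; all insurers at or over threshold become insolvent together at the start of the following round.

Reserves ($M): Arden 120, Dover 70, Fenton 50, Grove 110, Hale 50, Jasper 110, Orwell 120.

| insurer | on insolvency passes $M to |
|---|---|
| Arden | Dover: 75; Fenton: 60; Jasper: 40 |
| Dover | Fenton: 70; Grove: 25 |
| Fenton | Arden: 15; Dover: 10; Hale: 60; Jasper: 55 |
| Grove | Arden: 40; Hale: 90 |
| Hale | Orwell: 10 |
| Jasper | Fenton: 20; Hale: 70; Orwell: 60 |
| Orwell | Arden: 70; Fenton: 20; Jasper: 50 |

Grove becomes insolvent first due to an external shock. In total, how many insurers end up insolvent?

Round 1 — Grove becomes insolvent (initial).
  Arden: +40 → 40 < 120
  Hale: +90 → 90 ≥ 50
Round 2 — Hale becomes insolvent.
  Orwell: +10 → 10 < 120
No further insolvencies.

2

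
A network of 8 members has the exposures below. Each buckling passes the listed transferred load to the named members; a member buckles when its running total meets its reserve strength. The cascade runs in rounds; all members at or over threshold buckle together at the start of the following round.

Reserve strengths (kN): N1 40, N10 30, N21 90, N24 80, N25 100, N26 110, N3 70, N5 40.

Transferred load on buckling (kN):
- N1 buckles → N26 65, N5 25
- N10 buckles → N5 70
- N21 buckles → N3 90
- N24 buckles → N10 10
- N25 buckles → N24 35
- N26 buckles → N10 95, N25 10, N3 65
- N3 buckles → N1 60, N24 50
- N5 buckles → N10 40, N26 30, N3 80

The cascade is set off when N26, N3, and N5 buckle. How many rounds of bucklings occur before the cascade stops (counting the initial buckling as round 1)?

Round 1 — N26, N3, N5 buckle (initial).
  N1: +60 → 60 ≥ 40
  N10: +95+40 → 135 ≥ 30
  N24: +50 → 50 < 80
  N25: +10 → 10 < 100
Round 2 — N1, N10 buckle.
No further bucklings.

2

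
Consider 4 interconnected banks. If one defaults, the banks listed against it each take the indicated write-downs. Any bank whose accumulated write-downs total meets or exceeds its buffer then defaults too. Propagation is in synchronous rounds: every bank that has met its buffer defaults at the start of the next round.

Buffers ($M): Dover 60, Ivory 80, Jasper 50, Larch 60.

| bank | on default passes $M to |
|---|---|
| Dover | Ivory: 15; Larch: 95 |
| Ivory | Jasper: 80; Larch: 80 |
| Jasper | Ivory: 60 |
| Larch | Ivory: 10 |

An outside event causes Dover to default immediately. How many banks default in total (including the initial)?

2

Round 1 — Dover defaults (initial).
  Ivory: +15 → 15 < 80
  Larch: +95 → 95 ≥ 60
Round 2 — Larch defaults.
  Ivory: +10 → 25 < 80
No further defaults.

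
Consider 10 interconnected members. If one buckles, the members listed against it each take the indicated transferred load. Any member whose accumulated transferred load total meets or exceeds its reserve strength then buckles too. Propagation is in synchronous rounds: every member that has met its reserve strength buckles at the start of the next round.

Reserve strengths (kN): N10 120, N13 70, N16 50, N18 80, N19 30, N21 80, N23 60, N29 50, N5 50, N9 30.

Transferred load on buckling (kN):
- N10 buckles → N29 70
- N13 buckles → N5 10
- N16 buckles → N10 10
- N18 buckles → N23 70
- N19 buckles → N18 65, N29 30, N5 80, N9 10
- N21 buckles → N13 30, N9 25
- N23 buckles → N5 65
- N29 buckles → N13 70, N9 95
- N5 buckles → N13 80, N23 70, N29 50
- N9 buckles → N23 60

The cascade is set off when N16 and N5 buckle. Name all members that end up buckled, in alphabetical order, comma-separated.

N13, N16, N23, N29, N5, N9

Round 1 — N16, N5 buckle (initial).
  N10: +10 → 10 < 120
  N13: +80 → 80 ≥ 70
  N23: +70 → 70 ≥ 60
  N29: +50 → 50 ≥ 50
Round 2 — N13, N23, N29 buckle.
  N9: +95 → 95 ≥ 30
Round 3 — N9 buckles.
No further bucklings.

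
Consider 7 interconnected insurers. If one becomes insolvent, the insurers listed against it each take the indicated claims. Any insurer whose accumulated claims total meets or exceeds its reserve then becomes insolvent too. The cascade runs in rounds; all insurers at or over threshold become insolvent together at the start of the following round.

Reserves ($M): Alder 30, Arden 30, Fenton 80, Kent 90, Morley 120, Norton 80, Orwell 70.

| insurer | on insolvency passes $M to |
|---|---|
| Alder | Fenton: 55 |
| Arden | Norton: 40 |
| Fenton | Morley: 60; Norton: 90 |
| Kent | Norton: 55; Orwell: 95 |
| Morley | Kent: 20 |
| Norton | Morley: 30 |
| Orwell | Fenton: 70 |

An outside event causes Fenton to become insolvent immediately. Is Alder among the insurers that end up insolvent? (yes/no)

no

Round 1 — Fenton becomes insolvent (initial).
  Morley: +60 → 60 < 120
  Norton: +90 → 90 ≥ 80
Round 2 — Norton becomes insolvent.
  Morley: +30 → 90 < 120
No further insolvencies.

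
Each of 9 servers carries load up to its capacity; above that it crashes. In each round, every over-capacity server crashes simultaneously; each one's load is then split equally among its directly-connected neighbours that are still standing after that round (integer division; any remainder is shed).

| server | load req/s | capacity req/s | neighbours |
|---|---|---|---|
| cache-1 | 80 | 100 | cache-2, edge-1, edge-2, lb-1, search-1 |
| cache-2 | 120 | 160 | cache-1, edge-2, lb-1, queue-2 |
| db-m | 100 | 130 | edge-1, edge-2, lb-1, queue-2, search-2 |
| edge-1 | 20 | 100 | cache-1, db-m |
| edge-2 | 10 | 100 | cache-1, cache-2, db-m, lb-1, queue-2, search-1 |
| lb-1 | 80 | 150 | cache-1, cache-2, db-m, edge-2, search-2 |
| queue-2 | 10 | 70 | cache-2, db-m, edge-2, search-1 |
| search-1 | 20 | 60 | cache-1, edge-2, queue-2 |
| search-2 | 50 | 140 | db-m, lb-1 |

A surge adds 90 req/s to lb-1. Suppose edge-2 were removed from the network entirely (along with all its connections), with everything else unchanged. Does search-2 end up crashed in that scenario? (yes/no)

With edge-2 removed:
Round 1 — lb-1 at 170 > 150. lb-1 crashes.
  lb-1 sheds 170 req/s to cache-1, cache-2, db-m, search-2: 42 each (2 lost).
    cache-1: 80+42 = 122 > 100
    cache-2: 120+42 = 162 > 160
    db-m: 100+42 = 142 > 130
    search-2: 50+42 = 92 ≤ 140
Round 2 — cache-1, cache-2, db-m crash.
  cache-1 sheds 122 req/s to edge-1, search-1: 61 each.
    edge-1: 20+61 = 81 ≤ 100
    search-1: 20+61 = 81 > 60
  cache-2 sheds 162 req/s to queue-2: 162 each.
    queue-2: 10+162 = 172 > 70
  db-m sheds 142 req/s to edge-1, queue-2, search-2: 47 each (1 lost).
    edge-1: 81+47 = 128 > 100
    queue-2: 172+47 = 219 > 70
    search-2: 92+47 = 139 ≤ 140
Round 3 — edge-1, queue-2, search-1 crash.
  edge-1 sheds 128 req/s: no online neighbours, lost.
  queue-2 sheds 219 req/s: no online neighbours, lost.
  search-1 sheds 81 req/s: no online neighbours, lost.
No further crashes.

no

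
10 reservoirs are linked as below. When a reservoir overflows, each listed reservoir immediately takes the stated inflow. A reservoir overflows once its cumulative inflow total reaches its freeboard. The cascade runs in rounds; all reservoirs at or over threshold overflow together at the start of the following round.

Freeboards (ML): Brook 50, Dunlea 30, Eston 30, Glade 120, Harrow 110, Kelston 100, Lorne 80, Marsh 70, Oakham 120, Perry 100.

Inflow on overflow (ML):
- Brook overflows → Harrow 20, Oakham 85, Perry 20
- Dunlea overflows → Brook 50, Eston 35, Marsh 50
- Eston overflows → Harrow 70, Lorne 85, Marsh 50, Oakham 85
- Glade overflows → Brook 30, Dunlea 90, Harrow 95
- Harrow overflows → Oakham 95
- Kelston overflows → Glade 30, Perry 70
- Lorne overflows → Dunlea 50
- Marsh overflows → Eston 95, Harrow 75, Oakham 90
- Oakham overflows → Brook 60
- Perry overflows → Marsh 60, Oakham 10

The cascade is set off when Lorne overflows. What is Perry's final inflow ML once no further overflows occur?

20

Round 1 — Lorne overflows (initial).
  Dunlea: +50 → 50 ≥ 30
Round 2 — Dunlea overflows.
  Brook: +50 → 50 ≥ 50
  Eston: +35 → 35 ≥ 30
  Marsh: +50 → 50 < 70
Round 3 — Brook, Eston overflow.
  Harrow: +20+70 → 90 < 110
  Marsh: +50 → 100 ≥ 70
  Oakham: +85+85 → 170 ≥ 120
  Perry: +20 → 20 < 100
Round 4 — Marsh, Oakham overflow.
  Harrow: +75 → 165 ≥ 110
Round 5 — Harrow overflows.
No further overflows.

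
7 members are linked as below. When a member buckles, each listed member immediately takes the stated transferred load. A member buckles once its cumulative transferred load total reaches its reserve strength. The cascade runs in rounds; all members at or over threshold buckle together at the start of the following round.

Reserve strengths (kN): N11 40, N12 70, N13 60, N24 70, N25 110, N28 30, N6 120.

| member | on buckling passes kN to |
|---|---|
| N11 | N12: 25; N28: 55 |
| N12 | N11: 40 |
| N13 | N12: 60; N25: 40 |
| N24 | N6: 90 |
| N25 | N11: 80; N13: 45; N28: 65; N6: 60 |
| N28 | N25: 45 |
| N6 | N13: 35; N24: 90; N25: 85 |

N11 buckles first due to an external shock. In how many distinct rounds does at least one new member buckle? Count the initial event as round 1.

Round 1 — N11 buckles (initial).
  N12: +25 → 25 < 70
  N28: +55 → 55 ≥ 30
Round 2 — N28 buckles.
  N25: +45 → 45 < 110
No further bucklings.

2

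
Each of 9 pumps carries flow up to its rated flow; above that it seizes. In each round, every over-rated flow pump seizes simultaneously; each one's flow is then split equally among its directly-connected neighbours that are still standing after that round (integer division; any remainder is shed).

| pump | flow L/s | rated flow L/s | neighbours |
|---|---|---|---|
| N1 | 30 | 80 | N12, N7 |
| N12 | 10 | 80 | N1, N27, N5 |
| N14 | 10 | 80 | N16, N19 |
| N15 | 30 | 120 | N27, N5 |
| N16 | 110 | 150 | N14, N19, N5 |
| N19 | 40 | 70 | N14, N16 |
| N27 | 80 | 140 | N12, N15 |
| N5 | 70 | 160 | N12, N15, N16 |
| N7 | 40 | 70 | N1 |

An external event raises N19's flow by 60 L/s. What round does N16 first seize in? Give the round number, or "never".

2

Round 1 — N19 at 100 > 70. N19 seizes.
  N19 sheds 100 L/s to N14, N16: 50 each.
    N14: 10+50 = 60 ≤ 80
    N16: 110+50 = 160 > 150
Round 2 — N16 seizes.
  N16 sheds 160 L/s to N14, N5: 80 each.
    N14: 60+80 = 140 > 80
    N5: 70+80 = 150 ≤ 160
Round 3 — N14 seizes.
  N14 sheds 140 L/s: no online neighbours, lost.
No further seizures.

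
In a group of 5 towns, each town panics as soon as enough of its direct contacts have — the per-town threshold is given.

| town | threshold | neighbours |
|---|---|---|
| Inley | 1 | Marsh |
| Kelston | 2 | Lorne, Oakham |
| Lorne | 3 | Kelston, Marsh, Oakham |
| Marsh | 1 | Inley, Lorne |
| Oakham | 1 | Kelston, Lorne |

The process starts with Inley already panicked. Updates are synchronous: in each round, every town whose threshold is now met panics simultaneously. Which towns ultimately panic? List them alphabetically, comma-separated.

Round 1 — Inley panics (initial).
Round 2 — checking thresholds:
  Marsh: 1 of 2 neighbours ≥ 1, panics.
Round 3 — no new panics; cascade stops.

Inley, Marsh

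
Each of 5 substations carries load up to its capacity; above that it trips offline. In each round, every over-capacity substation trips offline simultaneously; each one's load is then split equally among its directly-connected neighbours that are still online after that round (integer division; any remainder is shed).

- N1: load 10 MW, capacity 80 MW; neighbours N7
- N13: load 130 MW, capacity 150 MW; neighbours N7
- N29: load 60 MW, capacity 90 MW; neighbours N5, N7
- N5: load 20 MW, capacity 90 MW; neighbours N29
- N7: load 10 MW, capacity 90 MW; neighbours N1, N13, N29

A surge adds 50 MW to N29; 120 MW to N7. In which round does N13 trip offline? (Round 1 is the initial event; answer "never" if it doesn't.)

2

Round 1 — N29 at 110 > 90; N7 at 130 > 90. N29, N7 trip offline.
  N29 sheds 110 MW to N5: 110 each.
    N5: 20+110 = 130 > 90
  N7 sheds 130 MW to N1, N13: 65 each.
    N1: 10+65 = 75 ≤ 80
    N13: 130+65 = 195 > 150
Round 2 — N13, N5 trip offline.
  N13 sheds 195 MW: no online neighbours, lost.
  N5 sheds 130 MW: no online neighbours, lost.
No further trips.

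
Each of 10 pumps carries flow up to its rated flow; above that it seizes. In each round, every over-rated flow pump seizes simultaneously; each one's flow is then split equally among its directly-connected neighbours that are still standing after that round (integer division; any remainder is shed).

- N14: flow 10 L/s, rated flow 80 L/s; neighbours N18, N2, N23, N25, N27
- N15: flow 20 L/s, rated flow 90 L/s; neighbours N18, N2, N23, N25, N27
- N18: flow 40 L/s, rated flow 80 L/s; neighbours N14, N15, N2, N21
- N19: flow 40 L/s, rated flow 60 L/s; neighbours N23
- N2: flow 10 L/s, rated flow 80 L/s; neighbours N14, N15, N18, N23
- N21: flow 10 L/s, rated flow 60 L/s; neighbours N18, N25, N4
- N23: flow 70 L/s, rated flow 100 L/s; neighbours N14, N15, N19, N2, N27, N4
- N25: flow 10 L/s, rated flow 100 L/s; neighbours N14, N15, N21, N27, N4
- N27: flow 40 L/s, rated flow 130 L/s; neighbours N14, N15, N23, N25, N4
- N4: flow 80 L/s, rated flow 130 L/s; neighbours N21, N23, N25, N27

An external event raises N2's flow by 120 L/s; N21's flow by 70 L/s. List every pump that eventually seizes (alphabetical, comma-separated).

Round 1 — N2 at 130 > 80; N21 at 80 > 60. N2, N21 seize.
  N2 sheds 130 L/s to N14, N15, N18, N23: 32 each (2 lost).
    N14: 10+32 = 42 ≤ 80
    N15: 20+32 = 52 ≤ 90
    N18: 40+32 = 72 ≤ 80
    N23: 70+32 = 102 > 100
  N21 sheds 80 L/s to N18, N25, N4: 26 each (2 lost).
    N18: 72+26 = 98 > 80
    N25: 10+26 = 36 ≤ 100
    N4: 80+26 = 106 ≤ 130
Round 2 — N18, N23 seize.
  N18 sheds 98 L/s to N14, N15: 49 each.
    N14: 42+49 = 91 > 80
    N15: 52+49 = 101 > 90
  N23 sheds 102 L/s to N14, N15, N19, N27, N4: 20 each (2 lost).
    N14: 91+20 = 111 > 80
    N15: 101+20 = 121 > 90
    N19: 40+20 = 60 ≤ 60
    N27: 40+20 = 60 ≤ 130
    N4: 106+20 = 126 ≤ 130
Round 3 — N14, N15 seize.
  N14 sheds 111 L/s to N25, N27: 55 each (1 lost).
    N25: 36+55 = 91 ≤ 100
    N27: 60+55 = 115 ≤ 130
  N15 sheds 121 L/s to N25, N27: 60 each (1 lost).
    N25: 91+60 = 151 > 100
    N27: 115+60 = 175 > 130
Round 4 — N25, N27 seize.
  N25 sheds 151 L/s to N4: 151 each.
    N4: 126+151 = 277 > 130
  N27 sheds 175 L/s to N4: 175 each.
    N4: 277+175 = 452 > 130
Round 5 — N4 seizes.
  N4 sheds 452 L/s: no online neighbours, lost.
No further seizures.

N14, N15, N18, N2, N21, N23, N25, N27, N4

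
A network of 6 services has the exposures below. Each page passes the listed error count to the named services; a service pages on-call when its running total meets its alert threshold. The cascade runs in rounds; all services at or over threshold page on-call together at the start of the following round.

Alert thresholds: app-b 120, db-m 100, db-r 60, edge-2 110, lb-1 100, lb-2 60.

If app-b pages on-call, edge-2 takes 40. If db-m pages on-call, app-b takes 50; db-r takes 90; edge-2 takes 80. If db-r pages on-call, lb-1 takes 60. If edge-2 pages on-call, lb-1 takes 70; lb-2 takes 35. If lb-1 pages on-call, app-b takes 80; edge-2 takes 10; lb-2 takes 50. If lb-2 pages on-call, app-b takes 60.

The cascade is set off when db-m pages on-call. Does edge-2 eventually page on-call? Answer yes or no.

Round 1 — db-m pages on-call (initial).
  app-b: +50 → 50 < 120
  db-r: +90 → 90 ≥ 60
  edge-2: +80 → 80 < 110
Round 2 — db-r pages on-call.
  lb-1: +60 → 60 < 100
No further pages.

no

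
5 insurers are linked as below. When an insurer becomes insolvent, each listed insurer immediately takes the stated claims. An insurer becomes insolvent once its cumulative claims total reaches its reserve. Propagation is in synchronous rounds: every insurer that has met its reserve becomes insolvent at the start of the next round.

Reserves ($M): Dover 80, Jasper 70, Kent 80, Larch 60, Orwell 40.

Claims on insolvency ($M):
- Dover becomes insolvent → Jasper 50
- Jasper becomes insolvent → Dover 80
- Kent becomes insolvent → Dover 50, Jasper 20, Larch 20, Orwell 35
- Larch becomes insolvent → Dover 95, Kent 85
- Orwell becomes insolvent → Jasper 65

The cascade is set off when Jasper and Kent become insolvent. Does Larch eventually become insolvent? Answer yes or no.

Round 1 — Jasper, Kent become insolvent (initial).
  Dover: +80+50 → 130 ≥ 80
  Larch: +20 → 20 < 60
  Orwell: +35 → 35 < 40
Round 2 — Dover becomes insolvent.
No further insolvencies.

no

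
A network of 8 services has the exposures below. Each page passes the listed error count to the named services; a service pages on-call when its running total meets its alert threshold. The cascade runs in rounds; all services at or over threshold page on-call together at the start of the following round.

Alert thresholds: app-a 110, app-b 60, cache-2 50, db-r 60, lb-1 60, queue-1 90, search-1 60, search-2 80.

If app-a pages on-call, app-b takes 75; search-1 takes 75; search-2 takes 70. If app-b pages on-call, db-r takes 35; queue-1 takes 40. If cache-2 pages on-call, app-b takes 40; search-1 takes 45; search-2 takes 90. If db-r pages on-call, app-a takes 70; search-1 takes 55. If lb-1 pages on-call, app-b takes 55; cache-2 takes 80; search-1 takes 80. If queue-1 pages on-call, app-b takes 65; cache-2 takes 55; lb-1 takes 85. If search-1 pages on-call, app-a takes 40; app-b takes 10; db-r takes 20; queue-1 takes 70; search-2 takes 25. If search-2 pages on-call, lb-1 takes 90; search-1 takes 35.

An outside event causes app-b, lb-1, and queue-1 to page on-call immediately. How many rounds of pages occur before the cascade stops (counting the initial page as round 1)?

3

Round 1 — app-b, lb-1, queue-1 page on-call (initial).
  cache-2: +80+55 → 135 ≥ 50
  db-r: +35 → 35 < 60
  search-1: +80 → 80 ≥ 60
Round 2 — cache-2, search-1 page on-call.
  app-a: +40 → 40 < 110
  db-r: +20 → 55 < 60
  search-2: +90+25 → 115 ≥ 80
Round 3 — search-2 pages on-call.
No further pages.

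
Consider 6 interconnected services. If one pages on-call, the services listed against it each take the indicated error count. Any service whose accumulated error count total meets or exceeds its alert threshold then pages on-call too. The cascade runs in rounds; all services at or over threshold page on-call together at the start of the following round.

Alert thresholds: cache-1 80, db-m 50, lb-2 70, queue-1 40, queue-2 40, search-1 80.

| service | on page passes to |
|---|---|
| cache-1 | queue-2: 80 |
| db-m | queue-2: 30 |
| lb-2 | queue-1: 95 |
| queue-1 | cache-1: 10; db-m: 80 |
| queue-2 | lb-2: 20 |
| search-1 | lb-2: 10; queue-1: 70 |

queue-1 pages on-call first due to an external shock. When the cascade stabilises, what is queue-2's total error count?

Round 1 — queue-1 pages on-call (initial).
  cache-1: +10 → 10 < 80
  db-m: +80 → 80 ≥ 50
Round 2 — db-m pages on-call.
  queue-2: +30 → 30 < 40
No further pages.

30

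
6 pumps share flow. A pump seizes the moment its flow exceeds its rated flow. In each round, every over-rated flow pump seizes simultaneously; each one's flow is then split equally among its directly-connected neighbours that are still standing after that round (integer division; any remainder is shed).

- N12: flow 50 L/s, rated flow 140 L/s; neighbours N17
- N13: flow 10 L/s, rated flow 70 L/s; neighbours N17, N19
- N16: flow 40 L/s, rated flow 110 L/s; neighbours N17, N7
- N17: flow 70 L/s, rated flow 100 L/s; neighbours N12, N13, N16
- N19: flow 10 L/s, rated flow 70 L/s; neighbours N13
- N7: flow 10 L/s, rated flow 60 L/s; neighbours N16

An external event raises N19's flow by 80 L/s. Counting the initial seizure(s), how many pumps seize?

Round 1 — N19 at 90 > 70. N19 seizes.
  N19 sheds 90 L/s to N13: 90 each.
    N13: 10+90 = 100 > 70
Round 2 — N13 seizes.
  N13 sheds 100 L/s to N17: 100 each.
    N17: 70+100 = 170 > 100
Round 3 — N17 seizes.
  N17 sheds 170 L/s to N12, N16: 85 each.
    N12: 50+85 = 135 ≤ 140
    N16: 40+85 = 125 > 110
Round 4 — N16 seizes.
  N16 sheds 125 L/s to N7: 125 each.
    N7: 10+125 = 135 > 60
Round 5 — N7 seizes.
  N7 sheds 135 L/s: no online neighbours, lost.
No further seizures.

5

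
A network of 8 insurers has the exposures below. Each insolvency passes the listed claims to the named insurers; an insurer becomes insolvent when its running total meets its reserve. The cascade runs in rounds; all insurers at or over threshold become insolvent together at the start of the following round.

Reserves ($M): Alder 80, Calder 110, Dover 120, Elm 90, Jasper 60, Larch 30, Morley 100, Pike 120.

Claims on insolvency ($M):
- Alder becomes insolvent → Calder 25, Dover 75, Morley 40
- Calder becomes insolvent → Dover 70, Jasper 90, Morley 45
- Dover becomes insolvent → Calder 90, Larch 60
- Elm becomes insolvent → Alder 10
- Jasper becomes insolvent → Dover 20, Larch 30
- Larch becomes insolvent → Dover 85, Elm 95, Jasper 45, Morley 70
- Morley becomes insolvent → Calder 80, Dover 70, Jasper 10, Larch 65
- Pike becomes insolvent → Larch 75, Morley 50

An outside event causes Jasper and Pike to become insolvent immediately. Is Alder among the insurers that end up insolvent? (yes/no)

no

Round 1 — Jasper, Pike become insolvent (initial).
  Dover: +20 → 20 < 120
  Larch: +30+75 → 105 ≥ 30
  Morley: +50 → 50 < 100
Round 2 — Larch becomes insolvent.
  Dover: +85 → 105 < 120
  Elm: +95 → 95 ≥ 90
  Morley: +70 → 120 ≥ 100
Round 3 — Elm, Morley become insolvent.
  Alder: +10 → 10 < 80
  Calder: +80 → 80 < 110
  Dover: +70 → 175 ≥ 120
Round 4 — Dover becomes insolvent.
  Calder: +90 → 170 ≥ 110
Round 5 — Calder becomes insolvent.
No further insolvencies.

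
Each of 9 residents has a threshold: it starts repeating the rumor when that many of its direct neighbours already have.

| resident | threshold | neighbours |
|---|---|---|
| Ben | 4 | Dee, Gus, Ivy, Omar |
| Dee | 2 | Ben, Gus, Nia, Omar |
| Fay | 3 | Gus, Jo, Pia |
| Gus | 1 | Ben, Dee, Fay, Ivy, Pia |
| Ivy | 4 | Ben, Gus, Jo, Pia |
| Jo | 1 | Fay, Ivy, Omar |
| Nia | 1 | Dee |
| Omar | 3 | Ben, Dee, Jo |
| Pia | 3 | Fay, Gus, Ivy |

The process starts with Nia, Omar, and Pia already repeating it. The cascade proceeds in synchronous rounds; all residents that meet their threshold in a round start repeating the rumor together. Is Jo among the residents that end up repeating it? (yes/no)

Round 1 — Nia, Omar, Pia start repeating the rumor (initial).
Round 2 — checking thresholds:
  Ben: 1 of 4 neighbours < 4, below threshold.
  Dee: 2 of 4 neighbours ≥ 2, starts repeating the rumor.
  Fay: 1 of 3 neighbours < 3, below threshold.
  Gus: 1 of 5 neighbours ≥ 1, starts repeating the rumor.
  Ivy: 1 of 4 neighbours < 4, below threshold.
  Jo: 1 of 3 neighbours ≥ 1, starts repeating the rumor.
Round 3 — checking thresholds:
  Ben: 3 of 4 neighbours < 4, below threshold.
  Fay: 3 of 3 neighbours ≥ 3, starts repeating the rumor.
  Ivy: 3 of 4 neighbours < 4, below threshold.
Round 4 — no new spreads; cascade stops.

yes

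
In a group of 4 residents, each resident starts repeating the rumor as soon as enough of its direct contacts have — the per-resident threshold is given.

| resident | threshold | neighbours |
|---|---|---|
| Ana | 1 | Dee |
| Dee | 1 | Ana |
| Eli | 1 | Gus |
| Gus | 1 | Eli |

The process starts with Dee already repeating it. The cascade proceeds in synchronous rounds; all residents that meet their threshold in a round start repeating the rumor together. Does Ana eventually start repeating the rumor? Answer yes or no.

yes

Round 1 — Dee starts repeating the rumor (initial).
Round 2 — checking thresholds:
  Ana: 1 of 1 neighbours ≥ 1, starts repeating the rumor.
Round 3 — no new spreads; cascade stops.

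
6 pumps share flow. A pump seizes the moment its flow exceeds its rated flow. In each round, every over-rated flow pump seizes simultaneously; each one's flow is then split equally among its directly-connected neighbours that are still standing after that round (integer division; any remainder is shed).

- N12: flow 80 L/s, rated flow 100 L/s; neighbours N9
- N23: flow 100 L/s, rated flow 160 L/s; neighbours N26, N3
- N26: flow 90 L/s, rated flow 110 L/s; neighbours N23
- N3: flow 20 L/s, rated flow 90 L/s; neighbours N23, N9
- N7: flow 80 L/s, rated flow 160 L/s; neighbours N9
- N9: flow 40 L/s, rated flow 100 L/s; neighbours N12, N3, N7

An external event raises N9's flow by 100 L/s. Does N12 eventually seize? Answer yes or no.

yes

Round 1 — N9 at 140 > 100. N9 seizes.
  N9 sheds 140 L/s to N12, N3, N7: 46 each (2 lost).
    N12: 80+46 = 126 > 100
    N3: 20+46 = 66 ≤ 90
    N7: 80+46 = 126 ≤ 160
Round 2 — N12 seizes.
  N12 sheds 126 L/s: no online neighbours, lost.
No further seizures.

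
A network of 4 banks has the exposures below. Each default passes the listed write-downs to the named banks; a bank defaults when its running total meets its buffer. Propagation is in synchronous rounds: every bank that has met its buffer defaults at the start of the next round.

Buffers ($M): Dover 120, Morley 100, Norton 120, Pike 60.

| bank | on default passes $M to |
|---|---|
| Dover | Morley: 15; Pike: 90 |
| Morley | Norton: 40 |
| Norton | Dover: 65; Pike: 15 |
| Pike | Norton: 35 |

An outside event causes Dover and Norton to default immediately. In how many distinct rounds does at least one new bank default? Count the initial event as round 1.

2

Round 1 — Dover, Norton default (initial).
  Morley: +15 → 15 < 100
  Pike: +90+15 → 105 ≥ 60
Round 2 — Pike defaults.
No further defaults.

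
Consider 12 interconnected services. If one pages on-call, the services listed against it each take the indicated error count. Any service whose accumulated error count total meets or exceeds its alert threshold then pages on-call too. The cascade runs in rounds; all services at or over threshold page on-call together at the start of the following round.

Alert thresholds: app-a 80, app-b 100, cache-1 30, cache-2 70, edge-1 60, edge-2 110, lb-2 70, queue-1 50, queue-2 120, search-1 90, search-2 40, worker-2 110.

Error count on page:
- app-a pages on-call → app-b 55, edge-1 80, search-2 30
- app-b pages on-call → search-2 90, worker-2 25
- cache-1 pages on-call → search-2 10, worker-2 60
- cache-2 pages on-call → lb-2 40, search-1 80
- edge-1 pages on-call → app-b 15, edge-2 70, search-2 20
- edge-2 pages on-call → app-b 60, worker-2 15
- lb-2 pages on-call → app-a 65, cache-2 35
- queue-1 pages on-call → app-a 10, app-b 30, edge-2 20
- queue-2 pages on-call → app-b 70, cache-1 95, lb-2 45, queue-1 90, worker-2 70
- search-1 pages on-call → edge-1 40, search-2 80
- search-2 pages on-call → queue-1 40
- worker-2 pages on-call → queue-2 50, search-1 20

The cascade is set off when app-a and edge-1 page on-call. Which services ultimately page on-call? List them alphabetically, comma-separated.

app-a, edge-1, search-2

Round 1 — app-a, edge-1 page on-call (initial).
  app-b: +55+15 → 70 < 100
  edge-2: +70 → 70 < 110
  search-2: +30+20 → 50 ≥ 40
Round 2 — search-2 pages on-call.
  queue-1: +40 → 40 < 50
No further pages.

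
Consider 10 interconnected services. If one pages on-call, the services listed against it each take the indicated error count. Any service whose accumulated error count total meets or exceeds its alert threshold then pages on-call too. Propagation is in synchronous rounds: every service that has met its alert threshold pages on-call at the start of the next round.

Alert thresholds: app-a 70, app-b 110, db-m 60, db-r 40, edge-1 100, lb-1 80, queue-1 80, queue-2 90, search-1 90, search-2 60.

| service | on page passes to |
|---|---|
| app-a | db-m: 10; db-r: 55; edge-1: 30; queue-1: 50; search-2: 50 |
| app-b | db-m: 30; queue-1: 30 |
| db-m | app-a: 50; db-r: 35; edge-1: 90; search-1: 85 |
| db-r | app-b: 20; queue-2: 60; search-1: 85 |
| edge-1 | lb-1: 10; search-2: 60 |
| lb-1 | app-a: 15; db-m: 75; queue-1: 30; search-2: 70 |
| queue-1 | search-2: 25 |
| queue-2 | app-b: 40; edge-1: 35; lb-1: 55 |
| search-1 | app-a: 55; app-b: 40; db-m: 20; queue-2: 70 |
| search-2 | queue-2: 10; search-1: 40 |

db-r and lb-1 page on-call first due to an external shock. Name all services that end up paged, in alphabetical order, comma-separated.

app-a, db-m, db-r, edge-1, lb-1, queue-1, queue-2, search-1, search-2

Round 1 — db-r, lb-1 page on-call (initial).
  app-a: +15 → 15 < 70
  app-b: +20 → 20 < 110
  db-m: +75 → 75 ≥ 60
  queue-1: +30 → 30 < 80
  queue-2: +60 → 60 < 90
  search-1: +85 → 85 < 90
  search-2: +70 → 70 ≥ 60
Round 2 — db-m, search-2 page on-call.
  app-a: +50 → 65 < 70
  edge-1: +90 → 90 < 100
  queue-2: +10 → 70 < 90
  search-1: +85+40 → 210 ≥ 90
Round 3 — search-1 pages on-call.
  app-a: +55 → 120 ≥ 70
  app-b: +40 → 60 < 110
  queue-2: +70 → 140 ≥ 90
Round 4 — app-a, queue-2 page on-call.
  app-b: +40 → 100 < 110
  edge-1: +30+35 → 155 ≥ 100
  queue-1: +50 → 80 ≥ 80
Round 5 — edge-1, queue-1 page on-call.
No further pages.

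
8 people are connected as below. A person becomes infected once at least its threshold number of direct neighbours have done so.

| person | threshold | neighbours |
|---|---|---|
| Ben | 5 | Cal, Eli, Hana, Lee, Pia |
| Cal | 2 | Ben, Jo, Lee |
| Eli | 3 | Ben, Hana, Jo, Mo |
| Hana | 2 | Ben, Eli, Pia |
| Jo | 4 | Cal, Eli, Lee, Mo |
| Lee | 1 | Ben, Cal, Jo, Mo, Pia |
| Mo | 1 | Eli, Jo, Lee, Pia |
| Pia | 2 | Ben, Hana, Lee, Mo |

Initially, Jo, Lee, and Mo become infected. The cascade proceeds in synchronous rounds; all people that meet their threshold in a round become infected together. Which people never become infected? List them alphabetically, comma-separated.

Ben, Eli, Hana

Round 1 — Jo, Lee, Mo become infected (initial).
Round 2 — checking thresholds:
  Ben: 1 of 5 neighbours < 5, holds.
  Cal: 2 of 3 neighbours ≥ 2, becomes infected.
  Eli: 2 of 4 neighbours < 3, holds.
  Pia: 2 of 4 neighbours ≥ 2, becomes infected.
Round 3 — no new infections; cascade stops.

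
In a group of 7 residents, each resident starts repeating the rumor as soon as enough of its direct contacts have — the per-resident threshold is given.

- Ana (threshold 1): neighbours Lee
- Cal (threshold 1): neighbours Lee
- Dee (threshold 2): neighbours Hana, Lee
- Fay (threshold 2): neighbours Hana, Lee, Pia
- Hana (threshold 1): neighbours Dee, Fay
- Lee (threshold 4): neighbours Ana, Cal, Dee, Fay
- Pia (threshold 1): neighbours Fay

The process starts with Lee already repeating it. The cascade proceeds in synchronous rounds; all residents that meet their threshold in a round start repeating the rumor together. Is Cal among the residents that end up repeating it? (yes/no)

Round 1 — Lee starts repeating the rumor (initial).
Round 2 — checking thresholds:
  Ana: 1 of 1 neighbours ≥ 1, starts repeating the rumor.
  Cal: 1 of 1 neighbours ≥ 1, starts repeating the rumor.
  Dee: 1 of 2 neighbours < 2, holds.
  Fay: 1 of 3 neighbours < 2, holds.
Round 3 — no new spreads; cascade stops.

yes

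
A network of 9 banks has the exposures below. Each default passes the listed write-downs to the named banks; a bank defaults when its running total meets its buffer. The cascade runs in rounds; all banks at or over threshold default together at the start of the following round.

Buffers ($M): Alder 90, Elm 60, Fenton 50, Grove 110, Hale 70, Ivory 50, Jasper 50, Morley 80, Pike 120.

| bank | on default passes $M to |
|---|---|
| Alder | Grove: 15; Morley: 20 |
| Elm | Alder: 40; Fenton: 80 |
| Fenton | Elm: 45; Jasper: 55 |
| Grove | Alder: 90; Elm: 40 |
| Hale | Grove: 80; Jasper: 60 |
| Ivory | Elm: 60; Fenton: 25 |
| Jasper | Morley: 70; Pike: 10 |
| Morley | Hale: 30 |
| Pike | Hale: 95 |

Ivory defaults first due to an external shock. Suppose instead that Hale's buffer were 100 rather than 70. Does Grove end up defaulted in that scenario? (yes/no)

no

With Hale's buffer at 100:
Round 1 — Ivory defaults (initial).
  Elm: +60 → 60 ≥ 60
  Fenton: +25 → 25 < 50
Round 2 — Elm defaults.
  Alder: +40 → 40 < 90
  Fenton: +80 → 105 ≥ 50
Round 3 — Fenton defaults.
  Jasper: +55 → 55 ≥ 50
Round 4 — Jasper defaults.
  Morley: +70 → 70 < 80
  Pike: +10 → 10 < 120
No further defaults.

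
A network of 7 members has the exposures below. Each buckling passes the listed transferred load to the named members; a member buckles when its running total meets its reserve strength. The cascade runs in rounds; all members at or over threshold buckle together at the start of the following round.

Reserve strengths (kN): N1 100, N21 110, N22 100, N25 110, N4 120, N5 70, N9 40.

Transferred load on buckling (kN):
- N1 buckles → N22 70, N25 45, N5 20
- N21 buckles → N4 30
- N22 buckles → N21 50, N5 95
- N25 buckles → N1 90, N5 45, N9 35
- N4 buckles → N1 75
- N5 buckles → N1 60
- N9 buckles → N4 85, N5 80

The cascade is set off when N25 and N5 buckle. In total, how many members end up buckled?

Round 1 — N25, N5 buckle (initial).
  N1: +90+60 → 150 ≥ 100
  N9: +35 → 35 < 40
Round 2 — N1 buckles.
  N22: +70 → 70 < 100
No further bucklings.

3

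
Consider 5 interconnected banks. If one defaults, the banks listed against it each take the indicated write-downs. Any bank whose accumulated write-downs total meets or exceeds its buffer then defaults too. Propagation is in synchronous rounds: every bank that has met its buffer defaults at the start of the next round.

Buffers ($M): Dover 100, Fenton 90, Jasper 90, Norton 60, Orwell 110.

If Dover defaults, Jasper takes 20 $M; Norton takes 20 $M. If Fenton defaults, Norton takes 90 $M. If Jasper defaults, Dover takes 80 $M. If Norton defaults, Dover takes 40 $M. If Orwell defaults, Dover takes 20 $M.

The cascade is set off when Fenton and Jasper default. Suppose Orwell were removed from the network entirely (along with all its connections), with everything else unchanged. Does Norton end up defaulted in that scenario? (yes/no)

With Orwell removed:
Round 1 — Fenton, Jasper default (initial).
  Dover: +80 → 80 < 100
  Norton: +90 → 90 ≥ 60
Round 2 — Norton defaults.
  Dover: +40 → 120 ≥ 100
Round 3 — Dover defaults.
No further defaults.

yes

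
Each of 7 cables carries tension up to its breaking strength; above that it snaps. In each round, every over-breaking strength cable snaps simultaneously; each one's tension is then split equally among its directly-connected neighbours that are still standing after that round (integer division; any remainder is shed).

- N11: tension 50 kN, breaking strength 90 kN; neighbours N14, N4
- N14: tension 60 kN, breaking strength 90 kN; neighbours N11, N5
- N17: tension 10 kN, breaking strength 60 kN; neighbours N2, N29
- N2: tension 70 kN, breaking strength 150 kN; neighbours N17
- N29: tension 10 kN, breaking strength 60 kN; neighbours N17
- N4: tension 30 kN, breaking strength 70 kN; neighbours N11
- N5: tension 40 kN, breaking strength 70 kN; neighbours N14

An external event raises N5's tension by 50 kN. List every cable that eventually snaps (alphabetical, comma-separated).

N11, N14, N4, N5

Round 1 — N5 at 90 > 70. N5 snaps.
  N5 sheds 90 kN to N14: 90 each.
    N14: 60+90 = 150 > 90
Round 2 — N14 snaps.
  N14 sheds 150 kN to N11: 150 each.
    N11: 50+150 = 200 > 90
Round 3 — N11 snaps.
  N11 sheds 200 kN to N4: 200 each.
    N4: 30+200 = 230 > 70
Round 4 — N4 snaps.
  N4 sheds 230 kN: no online neighbours, lost.
No further breaks.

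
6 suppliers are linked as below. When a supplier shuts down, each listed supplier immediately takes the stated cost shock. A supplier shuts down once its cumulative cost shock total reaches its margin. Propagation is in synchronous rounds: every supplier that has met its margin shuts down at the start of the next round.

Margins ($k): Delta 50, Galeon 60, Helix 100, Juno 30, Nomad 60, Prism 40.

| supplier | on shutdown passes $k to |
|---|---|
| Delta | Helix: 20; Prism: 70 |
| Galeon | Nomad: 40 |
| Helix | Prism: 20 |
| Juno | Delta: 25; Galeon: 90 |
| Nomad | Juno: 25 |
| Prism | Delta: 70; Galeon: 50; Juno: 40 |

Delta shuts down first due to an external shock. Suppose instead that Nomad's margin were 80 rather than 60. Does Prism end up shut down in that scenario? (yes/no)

yes

With Nomad's margin at 80:
Round 1 — Delta shuts down (initial).
  Helix: +20 → 20 < 100
  Prism: +70 → 70 ≥ 40
Round 2 — Prism shuts down.
  Galeon: +50 → 50 < 60
  Juno: +40 → 40 ≥ 30
Round 3 — Juno shuts down.
  Galeon: +90 → 140 ≥ 60
Round 4 — Galeon shuts down.
  Nomad: +40 → 40 < 80
No further shutdowns.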